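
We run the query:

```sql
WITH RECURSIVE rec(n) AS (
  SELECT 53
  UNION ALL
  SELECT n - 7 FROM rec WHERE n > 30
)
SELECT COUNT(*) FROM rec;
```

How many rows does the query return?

5

Base: n=53.
Iteration 1: 53 > 30 holds -> n = 53 - 7 = 46.
Iteration 2: 46 > 30 holds -> n = 46 - 7 = 39.
Iteration 3: 39 > 30 holds -> n = 39 - 7 = 32.
Iteration 4: 32 > 30 holds -> n = 32 - 7 = 25.
Iteration 5: 25 > 30 fails; recursion stops.
Total rows emitted: 5.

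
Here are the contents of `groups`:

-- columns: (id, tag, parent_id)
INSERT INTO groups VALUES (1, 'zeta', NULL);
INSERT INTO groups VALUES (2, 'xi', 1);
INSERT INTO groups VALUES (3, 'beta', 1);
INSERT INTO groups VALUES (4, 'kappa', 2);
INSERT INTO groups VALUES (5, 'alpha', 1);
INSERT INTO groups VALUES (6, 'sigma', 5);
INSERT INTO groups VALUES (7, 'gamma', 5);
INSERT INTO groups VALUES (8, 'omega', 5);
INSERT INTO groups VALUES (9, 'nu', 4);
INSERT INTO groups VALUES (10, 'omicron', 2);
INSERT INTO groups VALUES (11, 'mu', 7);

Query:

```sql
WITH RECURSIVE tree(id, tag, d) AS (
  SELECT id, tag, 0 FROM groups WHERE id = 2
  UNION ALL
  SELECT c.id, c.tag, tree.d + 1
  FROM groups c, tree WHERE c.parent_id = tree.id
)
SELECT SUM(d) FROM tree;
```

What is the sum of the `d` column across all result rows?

Base: id=2 (xi) at d 0.
Iteration 1: rows with parent_id in {2} -> kappa (id 4, d 1), omicron (id 10, d 1).
Iteration 2: rows with parent_id in {4,10} -> nu (id 9, d 2).
Iteration 3: no rows with parent_id in {9}; recursion stops.
SUM(d) = 0 + 1 + 1 + 2 = 4.

4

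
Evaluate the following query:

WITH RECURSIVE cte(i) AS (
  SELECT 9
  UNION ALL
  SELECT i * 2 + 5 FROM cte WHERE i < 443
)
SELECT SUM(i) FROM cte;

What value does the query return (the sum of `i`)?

Base: i=9.
Iteration 1: 9 < 443 holds -> i = 9 * 2 + 5 = 23.
Iteration 2: 23 < 443 holds -> i = 23 * 2 + 5 = 51.
Iteration 3: 51 < 443 holds -> i = 51 * 2 + 5 = 107.
Iteration 4: 107 < 443 holds -> i = 107 * 2 + 5 = 219.
Iteration 5: 219 < 443 holds -> i = 219 * 2 + 5 = 443.
Iteration 6: 443 < 443 fails; recursion stops.
SUM(i) = 9 + 23 + 51 + 107 + 219 + 443 = 852.

852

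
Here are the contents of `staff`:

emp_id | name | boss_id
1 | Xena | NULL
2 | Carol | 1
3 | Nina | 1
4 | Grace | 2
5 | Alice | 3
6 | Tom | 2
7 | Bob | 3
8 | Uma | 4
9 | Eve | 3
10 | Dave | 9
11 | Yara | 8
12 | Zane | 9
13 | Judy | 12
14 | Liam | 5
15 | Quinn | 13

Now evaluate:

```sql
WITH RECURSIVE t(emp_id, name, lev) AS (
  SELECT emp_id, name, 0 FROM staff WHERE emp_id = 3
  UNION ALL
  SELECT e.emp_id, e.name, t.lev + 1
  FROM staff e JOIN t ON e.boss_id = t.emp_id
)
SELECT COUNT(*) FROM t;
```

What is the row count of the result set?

Base: emp_id=3 (Nina) at lev 0.
Iteration 1: rows with boss_id in {3} -> Alice (id 5, lev 1), Bob (id 7, lev 1), Eve (id 9, lev 1).
Iteration 2: rows with boss_id in {5,7,9} -> Dave (id 10, lev 2), Zane (id 12, lev 2), Liam (id 14, lev 2).
Iteration 3: rows with boss_id in {10,12,14} -> Judy (id 13, lev 3).
Iteration 4: rows with boss_id in {13} -> Quinn (id 15, lev 4).
Iteration 5: no rows with boss_id in {15}; recursion stops.
Total rows emitted: 9.

9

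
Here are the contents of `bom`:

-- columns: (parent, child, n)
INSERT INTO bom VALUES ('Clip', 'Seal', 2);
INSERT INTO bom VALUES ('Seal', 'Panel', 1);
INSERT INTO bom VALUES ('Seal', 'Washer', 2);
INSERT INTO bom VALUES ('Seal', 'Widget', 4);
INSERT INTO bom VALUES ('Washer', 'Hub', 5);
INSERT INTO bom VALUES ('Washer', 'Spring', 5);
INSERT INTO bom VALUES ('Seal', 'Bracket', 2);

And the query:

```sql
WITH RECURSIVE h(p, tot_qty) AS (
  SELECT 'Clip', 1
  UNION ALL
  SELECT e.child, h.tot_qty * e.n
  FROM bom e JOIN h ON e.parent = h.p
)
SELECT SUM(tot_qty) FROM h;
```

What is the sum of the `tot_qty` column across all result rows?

Base: (Clip, tot_qty=1).
Iteration 1: components of {Clip} -> Seal = 1*2 = 2.
Iteration 2: components of {Seal} -> Bracket = 2*2 = 4, Panel = 2*1 = 2, Washer = 2*2 = 4, Widget = 2*4 = 8.
Iteration 3: components of {Bracket,Panel,Washer,Widget} -> Hub = 4*5 = 20, Spring = 4*5 = 20.
Iteration 4: no further components; recursion stops.
SUM(tot_qty) = 1 + 2 + 2 + 4 + 8 + 4 + 20 + 20 = 61.

61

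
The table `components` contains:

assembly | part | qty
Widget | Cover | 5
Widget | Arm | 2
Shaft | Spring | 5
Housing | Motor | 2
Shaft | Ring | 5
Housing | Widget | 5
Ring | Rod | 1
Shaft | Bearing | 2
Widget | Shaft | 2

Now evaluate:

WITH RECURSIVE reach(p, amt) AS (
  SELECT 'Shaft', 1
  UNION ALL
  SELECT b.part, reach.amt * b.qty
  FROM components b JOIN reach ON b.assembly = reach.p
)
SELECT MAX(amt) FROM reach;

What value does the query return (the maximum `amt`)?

Base: (Shaft, amt=1).
Iteration 1: components of {Shaft} -> Bearing = 1*2 = 2, Ring = 1*5 = 5, Spring = 1*5 = 5.
Iteration 2: components of {Bearing,Ring,Spring} -> Rod = 5*1 = 5.
Iteration 3: no further components; recursion stops.
amt values: 1, 5, 2, 5, 5; the maximum is 5.

5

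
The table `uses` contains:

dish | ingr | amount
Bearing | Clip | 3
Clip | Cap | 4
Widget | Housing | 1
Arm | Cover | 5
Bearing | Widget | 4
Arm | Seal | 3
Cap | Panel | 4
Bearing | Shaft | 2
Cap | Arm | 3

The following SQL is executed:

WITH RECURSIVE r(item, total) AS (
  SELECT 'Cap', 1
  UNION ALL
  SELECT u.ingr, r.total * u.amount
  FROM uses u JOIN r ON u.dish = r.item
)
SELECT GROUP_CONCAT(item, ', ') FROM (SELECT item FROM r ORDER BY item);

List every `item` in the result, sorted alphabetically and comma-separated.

Arm, Cap, Cover, Panel, Seal

Base: (Cap, total=1).
Iteration 1: components of {Cap} -> Arm = 1*3 = 3, Panel = 1*4 = 4.
Iteration 2: components of {Arm,Panel} -> Cover = 3*5 = 15, Seal = 3*3 = 9.
Iteration 3: no further components; recursion stops.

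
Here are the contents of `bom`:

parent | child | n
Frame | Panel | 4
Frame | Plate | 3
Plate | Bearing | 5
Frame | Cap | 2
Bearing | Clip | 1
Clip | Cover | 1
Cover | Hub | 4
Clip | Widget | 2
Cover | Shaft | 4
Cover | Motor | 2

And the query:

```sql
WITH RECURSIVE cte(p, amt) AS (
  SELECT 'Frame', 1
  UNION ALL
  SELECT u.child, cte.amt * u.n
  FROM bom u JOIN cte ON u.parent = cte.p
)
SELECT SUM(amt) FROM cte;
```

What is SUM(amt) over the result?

Base: (Frame, amt=1).
Iteration 1: components of {Frame} -> Cap = 1*2 = 2, Panel = 1*4 = 4, Plate = 1*3 = 3.
Iteration 2: components of {Cap,Panel,Plate} -> Bearing = 3*5 = 15.
Iteration 3: components of {Bearing} -> Clip = 15*1 = 15.
Iteration 4: components of {Clip} -> Cover = 15*1 = 15, Widget = 15*2 = 30.
Iteration 5: components of {Cover,Widget} -> Hub = 15*4 = 60, Motor = 15*2 = 30, Shaft = 15*4 = 60.
Iteration 6: no further components; recursion stops.
SUM(amt) = 1 + 4 + 3 + 2 + 15 + 15 + 15 + 30 + 60 + 60 + 30 = 235.

235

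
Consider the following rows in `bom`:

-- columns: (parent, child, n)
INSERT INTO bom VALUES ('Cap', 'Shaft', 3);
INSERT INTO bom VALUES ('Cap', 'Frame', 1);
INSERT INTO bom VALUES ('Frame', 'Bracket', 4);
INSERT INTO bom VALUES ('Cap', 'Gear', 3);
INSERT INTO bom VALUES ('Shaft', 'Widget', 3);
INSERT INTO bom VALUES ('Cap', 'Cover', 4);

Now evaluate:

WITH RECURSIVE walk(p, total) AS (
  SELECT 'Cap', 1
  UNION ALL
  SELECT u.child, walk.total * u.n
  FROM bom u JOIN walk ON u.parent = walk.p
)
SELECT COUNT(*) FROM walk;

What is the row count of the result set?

7

Base: (Cap, total=1).
Iteration 1: components of {Cap} -> Cover = 1*4 = 4, Frame = 1*1 = 1, Gear = 1*3 = 3, Shaft = 1*3 = 3.
Iteration 2: components of {Cover,Frame,Gear,Shaft} -> Bracket = 1*4 = 4, Widget = 3*3 = 9.
Iteration 3: no further components; recursion stops.
Total rows emitted: 7.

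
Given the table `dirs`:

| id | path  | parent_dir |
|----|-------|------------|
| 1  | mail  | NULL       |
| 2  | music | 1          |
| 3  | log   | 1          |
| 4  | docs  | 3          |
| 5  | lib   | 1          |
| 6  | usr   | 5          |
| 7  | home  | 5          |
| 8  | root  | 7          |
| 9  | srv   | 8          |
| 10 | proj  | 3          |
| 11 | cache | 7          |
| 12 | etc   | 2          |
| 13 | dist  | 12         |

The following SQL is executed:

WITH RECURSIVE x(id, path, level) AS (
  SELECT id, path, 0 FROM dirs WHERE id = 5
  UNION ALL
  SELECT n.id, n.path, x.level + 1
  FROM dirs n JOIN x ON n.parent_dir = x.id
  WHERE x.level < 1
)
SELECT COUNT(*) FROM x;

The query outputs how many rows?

Base: id=5 (lib) at level 0.
Iteration 1: rows with parent_dir in {5} -> usr (id 6, level 1), home (id 7, level 1).
Iteration 2: level < 1 fails for all current rows; recursion stops.
Total rows emitted: 3.

3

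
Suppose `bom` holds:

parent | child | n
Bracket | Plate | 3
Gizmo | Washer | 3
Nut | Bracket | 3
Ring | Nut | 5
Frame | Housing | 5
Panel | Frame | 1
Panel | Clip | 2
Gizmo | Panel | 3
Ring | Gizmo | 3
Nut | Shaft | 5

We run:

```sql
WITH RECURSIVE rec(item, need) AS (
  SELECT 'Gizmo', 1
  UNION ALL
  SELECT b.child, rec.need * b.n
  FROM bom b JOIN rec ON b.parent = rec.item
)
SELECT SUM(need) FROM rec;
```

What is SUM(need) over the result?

31

Base: (Gizmo, need=1).
Iteration 1: components of {Gizmo} -> Panel = 1*3 = 3, Washer = 1*3 = 3.
Iteration 2: components of {Panel,Washer} -> Clip = 3*2 = 6, Frame = 3*1 = 3.
Iteration 3: components of {Clip,Frame} -> Housing = 3*5 = 15.
Iteration 4: no further components; recursion stops.
SUM(need) = 1 + 3 + 3 + 6 + 3 + 15 = 31.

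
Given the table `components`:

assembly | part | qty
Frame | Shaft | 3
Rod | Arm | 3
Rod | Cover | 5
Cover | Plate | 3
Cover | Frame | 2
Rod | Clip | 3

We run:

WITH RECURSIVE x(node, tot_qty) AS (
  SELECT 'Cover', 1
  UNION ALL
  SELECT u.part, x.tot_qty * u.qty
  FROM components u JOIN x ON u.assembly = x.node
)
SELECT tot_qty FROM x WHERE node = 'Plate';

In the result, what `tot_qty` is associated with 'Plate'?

Base: (Cover, tot_qty=1).
Iteration 1: components of {Cover} -> Frame = 1*2 = 2, Plate = 1*3 = 3.
Iteration 2: components of {Frame,Plate} -> Shaft = 2*3 = 6.
Iteration 3: no further components; recursion stops.

3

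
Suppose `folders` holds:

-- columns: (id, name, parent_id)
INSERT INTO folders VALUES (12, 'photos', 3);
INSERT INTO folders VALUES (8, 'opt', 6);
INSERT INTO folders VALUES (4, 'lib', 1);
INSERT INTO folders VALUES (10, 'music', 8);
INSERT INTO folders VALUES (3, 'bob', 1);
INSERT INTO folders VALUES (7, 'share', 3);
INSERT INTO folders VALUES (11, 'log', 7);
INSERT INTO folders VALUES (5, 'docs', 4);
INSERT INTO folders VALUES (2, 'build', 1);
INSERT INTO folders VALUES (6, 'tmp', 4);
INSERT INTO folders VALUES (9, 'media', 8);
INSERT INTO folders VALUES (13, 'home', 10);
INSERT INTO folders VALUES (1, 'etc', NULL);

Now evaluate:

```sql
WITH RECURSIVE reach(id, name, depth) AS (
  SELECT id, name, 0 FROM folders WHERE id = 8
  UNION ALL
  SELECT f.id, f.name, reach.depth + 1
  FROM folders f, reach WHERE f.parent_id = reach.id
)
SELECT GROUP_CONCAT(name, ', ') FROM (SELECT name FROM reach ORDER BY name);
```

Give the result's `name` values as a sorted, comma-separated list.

Base: id=8 (opt) at depth 0.
Iteration 1: rows with parent_id in {8} -> media (id 9, depth 1), music (id 10, depth 1).
Iteration 2: rows with parent_id in {9,10} -> home (id 13, depth 2).
Iteration 3: no rows with parent_id in {13}; recursion stops.

home, media, music, opt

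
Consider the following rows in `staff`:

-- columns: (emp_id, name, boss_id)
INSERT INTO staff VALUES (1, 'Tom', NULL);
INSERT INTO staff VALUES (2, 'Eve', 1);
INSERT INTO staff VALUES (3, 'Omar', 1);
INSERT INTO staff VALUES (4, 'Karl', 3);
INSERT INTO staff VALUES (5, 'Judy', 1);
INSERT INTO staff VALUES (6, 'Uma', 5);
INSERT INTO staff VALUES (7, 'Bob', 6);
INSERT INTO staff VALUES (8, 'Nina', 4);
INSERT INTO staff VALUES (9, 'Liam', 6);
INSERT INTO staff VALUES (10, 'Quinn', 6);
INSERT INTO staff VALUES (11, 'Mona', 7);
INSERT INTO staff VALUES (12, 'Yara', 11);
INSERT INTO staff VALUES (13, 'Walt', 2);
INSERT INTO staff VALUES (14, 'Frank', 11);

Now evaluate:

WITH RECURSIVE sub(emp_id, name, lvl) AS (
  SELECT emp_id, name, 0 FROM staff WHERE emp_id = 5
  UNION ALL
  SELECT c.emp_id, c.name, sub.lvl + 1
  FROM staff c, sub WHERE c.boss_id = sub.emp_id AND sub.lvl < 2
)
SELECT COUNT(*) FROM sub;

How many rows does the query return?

5

Base: emp_id=5 (Judy) at lvl 0.
Iteration 1: rows with boss_id in {5} -> Uma (id 6, lvl 1).
Iteration 2: rows with boss_id in {6} -> Bob (id 7, lvl 2), Liam (id 9, lvl 2), Quinn (id 10, lvl 2).
Iteration 3: lvl < 2 fails for all current rows; recursion stops.
Total rows emitted: 5.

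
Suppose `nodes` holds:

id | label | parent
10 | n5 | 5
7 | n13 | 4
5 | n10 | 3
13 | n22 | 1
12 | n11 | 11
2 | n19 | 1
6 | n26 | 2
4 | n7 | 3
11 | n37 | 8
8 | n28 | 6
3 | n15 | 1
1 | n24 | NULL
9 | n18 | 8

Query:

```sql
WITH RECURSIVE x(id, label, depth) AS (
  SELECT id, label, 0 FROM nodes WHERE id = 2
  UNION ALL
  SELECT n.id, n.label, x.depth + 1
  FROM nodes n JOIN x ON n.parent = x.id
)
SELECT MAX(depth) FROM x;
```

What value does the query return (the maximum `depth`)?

4

Base: id=2 (n19) at depth 0.
Iteration 1: rows with parent in {2} -> n26 (id 6, depth 1).
Iteration 2: rows with parent in {6} -> n28 (id 8, depth 2).
Iteration 3: rows with parent in {8} -> n18 (id 9, depth 3), n37 (id 11, depth 3).
Iteration 4: rows with parent in {9,11} -> n11 (id 12, depth 4).
Iteration 5: no rows with parent in {12}; recursion stops.
depth values: 0, 1, 2, 3, 3, 4; the maximum is 4.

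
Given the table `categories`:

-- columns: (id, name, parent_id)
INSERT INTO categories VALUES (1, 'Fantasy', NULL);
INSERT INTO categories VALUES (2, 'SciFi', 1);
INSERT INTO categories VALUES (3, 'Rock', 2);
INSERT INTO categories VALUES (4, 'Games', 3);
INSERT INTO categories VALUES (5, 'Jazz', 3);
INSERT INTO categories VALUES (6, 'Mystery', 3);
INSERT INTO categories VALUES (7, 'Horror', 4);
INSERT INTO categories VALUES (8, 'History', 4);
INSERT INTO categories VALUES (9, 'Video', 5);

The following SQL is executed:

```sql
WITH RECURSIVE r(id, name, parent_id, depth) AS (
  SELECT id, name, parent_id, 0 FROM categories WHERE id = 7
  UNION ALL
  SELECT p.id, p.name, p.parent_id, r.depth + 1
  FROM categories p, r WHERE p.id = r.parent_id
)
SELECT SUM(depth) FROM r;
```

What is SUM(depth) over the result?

Base: id=7 (Horror), parent_id=4, depth 0.
Iteration 1: join on id=4 -> Games (id 4, parent_id=3, depth 1).
Iteration 2: join on id=3 -> Rock (id 3, parent_id=2, depth 2).
Iteration 3: join on id=2 -> SciFi (id 2, parent_id=1, depth 3).
Iteration 4: join on id=1 -> Fantasy (id 1, parent_id=NULL, depth 4).
Iteration 5: parent_id is NULL; no match; recursion stops.
SUM(depth) = 0 + 1 + 2 + 3 + 4 = 10.

10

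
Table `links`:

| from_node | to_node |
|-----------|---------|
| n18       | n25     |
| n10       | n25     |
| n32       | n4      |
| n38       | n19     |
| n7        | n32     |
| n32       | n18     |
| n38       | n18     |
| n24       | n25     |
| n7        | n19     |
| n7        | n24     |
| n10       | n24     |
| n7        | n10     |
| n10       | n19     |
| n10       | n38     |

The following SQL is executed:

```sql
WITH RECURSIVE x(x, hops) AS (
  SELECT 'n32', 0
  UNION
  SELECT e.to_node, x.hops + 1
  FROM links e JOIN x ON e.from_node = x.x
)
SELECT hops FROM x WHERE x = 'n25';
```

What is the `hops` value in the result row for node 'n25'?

Base: (n32, hops=0).
Iteration 1: edges from {n32} -> (n18, hops=1), (n4, hops=1).
Iteration 2: edges from {n18,n4} -> (n25, hops=2).
Iteration 3: no outgoing edges from {n25}; recursion stops.

2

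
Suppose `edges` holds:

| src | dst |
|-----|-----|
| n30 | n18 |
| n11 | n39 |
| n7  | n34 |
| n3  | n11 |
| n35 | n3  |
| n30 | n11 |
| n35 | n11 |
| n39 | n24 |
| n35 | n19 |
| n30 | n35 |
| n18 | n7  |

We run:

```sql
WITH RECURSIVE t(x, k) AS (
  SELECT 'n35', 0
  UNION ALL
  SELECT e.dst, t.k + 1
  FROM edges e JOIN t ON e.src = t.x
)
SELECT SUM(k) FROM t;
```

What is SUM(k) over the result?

Base: (n35, k=0).
Iteration 1: edges from {n35} -> (n11, k=1), (n19, k=1), (n3, k=1).
Iteration 2: edges from {n11,n19,n3} -> (n11, k=2), (n39, k=2).
Iteration 3: edges from {n11,n39} -> (n24, k=3), (n39, k=3).
Iteration 4: edges from {n24,n39} -> (n24, k=4).
Iteration 5: no outgoing edges from {n24}; recursion stops.
SUM(k) = 0 + 1 + 1 + 1 + 2 + 2 + 3 + 3 + 4 = 17.

17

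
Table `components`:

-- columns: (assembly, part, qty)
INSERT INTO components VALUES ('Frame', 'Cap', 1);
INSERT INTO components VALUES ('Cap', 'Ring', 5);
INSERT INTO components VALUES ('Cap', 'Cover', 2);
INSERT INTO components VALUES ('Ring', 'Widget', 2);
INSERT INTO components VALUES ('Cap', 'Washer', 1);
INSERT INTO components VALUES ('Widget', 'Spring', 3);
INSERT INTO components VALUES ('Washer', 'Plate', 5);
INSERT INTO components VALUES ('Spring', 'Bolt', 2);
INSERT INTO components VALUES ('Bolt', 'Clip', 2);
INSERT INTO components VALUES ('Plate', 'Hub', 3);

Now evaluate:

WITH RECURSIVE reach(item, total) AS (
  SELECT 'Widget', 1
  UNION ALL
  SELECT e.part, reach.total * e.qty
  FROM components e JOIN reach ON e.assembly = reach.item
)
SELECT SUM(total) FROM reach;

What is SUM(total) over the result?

22

Base: (Widget, total=1).
Iteration 1: components of {Widget} -> Spring = 1*3 = 3.
Iteration 2: components of {Spring} -> Bolt = 3*2 = 6.
Iteration 3: components of {Bolt} -> Clip = 6*2 = 12.
Iteration 4: no further components; recursion stops.
SUM(total) = 1 + 3 + 6 + 12 = 22.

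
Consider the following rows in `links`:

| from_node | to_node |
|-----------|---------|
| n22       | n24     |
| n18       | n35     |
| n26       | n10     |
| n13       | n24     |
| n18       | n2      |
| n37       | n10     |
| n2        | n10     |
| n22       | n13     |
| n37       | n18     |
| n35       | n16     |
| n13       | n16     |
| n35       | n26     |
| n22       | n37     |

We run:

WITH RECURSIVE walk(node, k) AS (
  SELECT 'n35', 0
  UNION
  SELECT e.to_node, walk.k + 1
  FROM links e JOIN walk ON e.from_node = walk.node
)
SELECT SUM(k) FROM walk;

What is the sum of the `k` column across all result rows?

4

Base: (n35, k=0).
Iteration 1: edges from {n35} -> (n16, k=1), (n26, k=1).
Iteration 2: edges from {n16,n26} -> (n10, k=2).
Iteration 3: no outgoing edges from {n10}; recursion stops.
SUM(k) = 0 + 1 + 1 + 2 = 4.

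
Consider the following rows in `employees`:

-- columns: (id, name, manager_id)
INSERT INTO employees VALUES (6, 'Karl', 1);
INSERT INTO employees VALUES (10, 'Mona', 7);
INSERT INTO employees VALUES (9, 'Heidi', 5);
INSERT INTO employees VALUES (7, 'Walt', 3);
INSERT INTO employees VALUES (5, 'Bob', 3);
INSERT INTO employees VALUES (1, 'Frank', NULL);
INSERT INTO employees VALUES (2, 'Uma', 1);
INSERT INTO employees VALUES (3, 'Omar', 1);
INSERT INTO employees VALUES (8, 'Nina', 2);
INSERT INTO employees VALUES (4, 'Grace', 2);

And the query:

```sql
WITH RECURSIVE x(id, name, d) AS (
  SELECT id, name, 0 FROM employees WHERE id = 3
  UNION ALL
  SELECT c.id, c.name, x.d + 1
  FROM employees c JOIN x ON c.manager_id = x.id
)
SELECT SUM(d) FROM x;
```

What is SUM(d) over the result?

6

Base: id=3 (Omar) at d 0.
Iteration 1: rows with manager_id in {3} -> Bob (id 5, d 1), Walt (id 7, d 1).
Iteration 2: rows with manager_id in {5,7} -> Heidi (id 9, d 2), Mona (id 10, d 2).
Iteration 3: no rows with manager_id in {9,10}; recursion stops.
SUM(d) = 0 + 1 + 1 + 2 + 2 = 6.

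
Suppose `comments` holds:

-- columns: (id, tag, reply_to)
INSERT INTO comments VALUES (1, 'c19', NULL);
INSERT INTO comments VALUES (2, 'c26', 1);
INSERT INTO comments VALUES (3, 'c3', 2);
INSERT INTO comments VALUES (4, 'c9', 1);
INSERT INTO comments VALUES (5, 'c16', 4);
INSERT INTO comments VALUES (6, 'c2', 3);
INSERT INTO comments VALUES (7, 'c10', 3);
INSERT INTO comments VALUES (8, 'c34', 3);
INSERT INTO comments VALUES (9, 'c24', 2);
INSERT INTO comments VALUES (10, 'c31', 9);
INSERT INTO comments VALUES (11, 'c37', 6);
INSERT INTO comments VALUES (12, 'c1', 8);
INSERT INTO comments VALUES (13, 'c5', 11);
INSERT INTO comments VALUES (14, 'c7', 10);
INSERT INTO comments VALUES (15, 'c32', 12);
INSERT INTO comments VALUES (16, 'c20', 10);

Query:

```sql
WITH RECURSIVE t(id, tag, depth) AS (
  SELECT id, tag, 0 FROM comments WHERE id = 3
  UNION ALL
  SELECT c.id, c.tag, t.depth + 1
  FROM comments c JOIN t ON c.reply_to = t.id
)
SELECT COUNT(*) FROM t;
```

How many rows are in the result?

Base: id=3 (c3) at depth 0.
Iteration 1: rows with reply_to in {3} -> c2 (id 6, depth 1), c10 (id 7, depth 1), c34 (id 8, depth 1).
Iteration 2: rows with reply_to in {6,7,8} -> c37 (id 11, depth 2), c1 (id 12, depth 2).
Iteration 3: rows with reply_to in {11,12} -> c5 (id 13, depth 3), c32 (id 15, depth 3).
Iteration 4: no rows with reply_to in {13,15}; recursion stops.
Total rows emitted: 8.

8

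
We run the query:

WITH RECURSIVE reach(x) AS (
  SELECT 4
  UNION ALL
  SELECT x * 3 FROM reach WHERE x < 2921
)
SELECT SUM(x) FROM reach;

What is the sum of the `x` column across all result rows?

13120

Base: x=4.
Iteration 1: 4 < 2921 holds -> x = 4 * 3 = 12.
Iteration 2: 12 < 2921 holds -> x = 12 * 3 = 36.
Iteration 3: 36 < 2921 holds -> x = 36 * 3 = 108.
Iteration 4: 108 < 2921 holds -> x = 108 * 3 = 324.
Iteration 5: 324 < 2921 holds -> x = 324 * 3 = 972.
Iteration 6: 972 < 2921 holds -> x = 972 * 3 = 2916.
Iteration 7: 2916 < 2921 holds -> x = 2916 * 3 = 8748.
Iteration 8: 8748 < 2921 fails; recursion stops.
SUM(x) = 4 + 12 + 36 + 108 + 324 + 972 + 2916 + 8748 = 13120.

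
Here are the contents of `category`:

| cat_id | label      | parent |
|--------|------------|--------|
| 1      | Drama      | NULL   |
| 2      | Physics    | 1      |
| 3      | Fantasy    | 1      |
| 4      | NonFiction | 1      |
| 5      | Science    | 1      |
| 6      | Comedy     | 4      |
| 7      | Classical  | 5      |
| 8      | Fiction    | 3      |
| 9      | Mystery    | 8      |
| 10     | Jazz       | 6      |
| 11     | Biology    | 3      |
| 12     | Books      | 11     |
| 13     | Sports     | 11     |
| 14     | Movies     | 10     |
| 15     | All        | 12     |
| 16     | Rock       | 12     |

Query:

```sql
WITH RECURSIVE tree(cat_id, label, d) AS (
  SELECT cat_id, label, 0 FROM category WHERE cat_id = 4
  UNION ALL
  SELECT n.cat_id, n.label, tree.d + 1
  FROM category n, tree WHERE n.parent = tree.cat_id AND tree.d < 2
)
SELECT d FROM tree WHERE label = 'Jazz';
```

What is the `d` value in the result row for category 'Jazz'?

2

Base: cat_id=4 (NonFiction) at d 0.
Iteration 1: rows with parent in {4} -> Comedy (id 6, d 1).
Iteration 2: rows with parent in {6} -> Jazz (id 10, d 2).
Iteration 3: d < 2 fails for all current rows; recursion stops.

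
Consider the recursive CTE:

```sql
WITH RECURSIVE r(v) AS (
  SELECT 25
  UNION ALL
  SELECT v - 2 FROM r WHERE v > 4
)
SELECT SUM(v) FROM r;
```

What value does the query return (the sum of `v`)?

Base: v=25.
Iteration 1: 25 > 4 holds -> v = 25 - 2 = 23.
Iteration 2: 23 > 4 holds -> v = 23 - 2 = 21.
Iteration 3: 21 > 4 holds -> v = 21 - 2 = 19.
Iteration 4: 19 > 4 holds -> v = 19 - 2 = 17.
Iteration 5: 17 > 4 holds -> v = 17 - 2 = 15.
Iteration 6: 15 > 4 holds -> v = 15 - 2 = 13.
Iteration 7: 13 > 4 holds -> v = 13 - 2 = 11.
Iteration 8: 11 > 4 holds -> v = 11 - 2 = 9.
Iteration 9: 9 > 4 holds -> v = 9 - 2 = 7.
Iteration 10: 7 > 4 holds -> v = 7 - 2 = 5.
Iteration 11: 5 > 4 holds -> v = 5 - 2 = 3.
Iteration 12: 3 > 4 fails; recursion stops.
SUM(v) = 25 + 23 + 21 + 19 + 17 + 15 + 13 + 11 + 9 + 7 + 5 + 3 = 168.

168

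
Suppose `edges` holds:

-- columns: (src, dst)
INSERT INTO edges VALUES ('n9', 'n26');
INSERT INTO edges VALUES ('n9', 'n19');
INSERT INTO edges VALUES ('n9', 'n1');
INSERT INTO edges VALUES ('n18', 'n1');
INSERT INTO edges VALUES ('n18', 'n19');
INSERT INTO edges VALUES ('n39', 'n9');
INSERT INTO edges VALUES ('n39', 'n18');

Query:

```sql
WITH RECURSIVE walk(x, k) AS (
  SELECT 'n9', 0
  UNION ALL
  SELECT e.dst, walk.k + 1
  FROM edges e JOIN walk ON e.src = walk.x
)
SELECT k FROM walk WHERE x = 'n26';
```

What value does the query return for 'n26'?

Base: (n9, k=0).
Iteration 1: edges from {n9} -> (n1, k=1), (n19, k=1), (n26, k=1).
Iteration 2: no outgoing edges from {n1,n19,n26}; recursion stops.

1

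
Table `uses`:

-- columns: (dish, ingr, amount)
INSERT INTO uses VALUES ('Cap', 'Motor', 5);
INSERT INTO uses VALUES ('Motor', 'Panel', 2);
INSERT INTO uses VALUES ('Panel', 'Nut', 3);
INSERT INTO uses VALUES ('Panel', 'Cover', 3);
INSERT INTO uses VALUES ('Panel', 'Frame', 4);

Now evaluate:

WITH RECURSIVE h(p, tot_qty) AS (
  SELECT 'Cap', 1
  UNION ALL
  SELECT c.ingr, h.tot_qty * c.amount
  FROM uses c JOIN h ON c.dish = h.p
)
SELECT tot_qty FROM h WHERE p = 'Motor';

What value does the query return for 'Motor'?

5

Base: (Cap, tot_qty=1).
Iteration 1: components of {Cap} -> Motor = 1*5 = 5.
Iteration 2: components of {Motor} -> Panel = 5*2 = 10.
Iteration 3: components of {Panel} -> Cover = 10*3 = 30, Frame = 10*4 = 40, Nut = 10*3 = 30.
Iteration 4: no further components; recursion stops.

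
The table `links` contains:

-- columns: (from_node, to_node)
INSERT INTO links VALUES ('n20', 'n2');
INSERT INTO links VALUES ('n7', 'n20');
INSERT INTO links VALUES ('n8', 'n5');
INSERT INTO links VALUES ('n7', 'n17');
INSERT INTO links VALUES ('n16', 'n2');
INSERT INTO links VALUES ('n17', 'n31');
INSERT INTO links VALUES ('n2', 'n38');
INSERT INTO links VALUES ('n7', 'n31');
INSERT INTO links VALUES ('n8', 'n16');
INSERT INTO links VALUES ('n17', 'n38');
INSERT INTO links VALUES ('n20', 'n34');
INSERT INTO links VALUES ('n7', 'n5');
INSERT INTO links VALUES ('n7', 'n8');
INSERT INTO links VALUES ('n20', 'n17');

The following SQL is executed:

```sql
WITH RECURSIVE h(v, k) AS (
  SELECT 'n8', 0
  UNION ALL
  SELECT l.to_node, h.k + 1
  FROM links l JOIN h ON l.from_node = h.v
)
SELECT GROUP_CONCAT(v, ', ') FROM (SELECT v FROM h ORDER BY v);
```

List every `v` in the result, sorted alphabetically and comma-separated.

n16, n2, n38, n5, n8

Base: (n8, k=0).
Iteration 1: edges from {n8} -> (n16, k=1), (n5, k=1).
Iteration 2: edges from {n16,n5} -> (n2, k=2).
Iteration 3: edges from {n2} -> (n38, k=3).
Iteration 4: no outgoing edges from {n38}; recursion stops.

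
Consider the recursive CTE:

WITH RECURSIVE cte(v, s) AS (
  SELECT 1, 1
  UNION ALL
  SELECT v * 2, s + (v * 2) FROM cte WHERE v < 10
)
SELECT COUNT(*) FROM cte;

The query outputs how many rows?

Base: v=1, s=1.
Iteration 1: 1 < 10 holds -> v = 1 * 2 = 2, s = 1 + 2 = 3.
Iteration 2: 2 < 10 holds -> v = 2 * 2 = 4, s = 3 + 4 = 7.
Iteration 3: 4 < 10 holds -> v = 4 * 2 = 8, s = 7 + 8 = 15.
Iteration 4: 8 < 10 holds -> v = 8 * 2 = 16, s = 15 + 16 = 31.
Iteration 5: 16 < 10 fails; recursion stops.
Total rows emitted: 5.

5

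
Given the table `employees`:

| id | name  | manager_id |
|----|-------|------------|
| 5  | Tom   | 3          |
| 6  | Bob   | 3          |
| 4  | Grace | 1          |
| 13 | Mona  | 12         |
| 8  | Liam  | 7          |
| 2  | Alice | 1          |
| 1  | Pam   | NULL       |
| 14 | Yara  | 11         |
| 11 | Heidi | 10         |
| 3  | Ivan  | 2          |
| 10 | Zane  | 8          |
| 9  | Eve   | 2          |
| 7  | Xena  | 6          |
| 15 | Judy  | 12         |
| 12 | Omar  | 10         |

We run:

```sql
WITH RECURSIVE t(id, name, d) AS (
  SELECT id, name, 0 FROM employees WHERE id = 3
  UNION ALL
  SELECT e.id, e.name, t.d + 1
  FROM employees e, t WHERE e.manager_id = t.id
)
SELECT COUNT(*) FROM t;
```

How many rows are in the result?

11

Base: id=3 (Ivan) at d 0.
Iteration 1: rows with manager_id in {3} -> Tom (id 5, d 1), Bob (id 6, d 1).
Iteration 2: rows with manager_id in {5,6} -> Xena (id 7, d 2).
Iteration 3: rows with manager_id in {7} -> Liam (id 8, d 3).
Iteration 4: rows with manager_id in {8} -> Zane (id 10, d 4).
Iteration 5: rows with manager_id in {10} -> Heidi (id 11, d 5), Omar (id 12, d 5).
Iteration 6: rows with manager_id in {11,12} -> Mona (id 13, d 6), Yara (id 14, d 6), Judy (id 15, d 6).
Iteration 7: no rows with manager_id in {13,14,15}; recursion stops.
Total rows emitted: 11.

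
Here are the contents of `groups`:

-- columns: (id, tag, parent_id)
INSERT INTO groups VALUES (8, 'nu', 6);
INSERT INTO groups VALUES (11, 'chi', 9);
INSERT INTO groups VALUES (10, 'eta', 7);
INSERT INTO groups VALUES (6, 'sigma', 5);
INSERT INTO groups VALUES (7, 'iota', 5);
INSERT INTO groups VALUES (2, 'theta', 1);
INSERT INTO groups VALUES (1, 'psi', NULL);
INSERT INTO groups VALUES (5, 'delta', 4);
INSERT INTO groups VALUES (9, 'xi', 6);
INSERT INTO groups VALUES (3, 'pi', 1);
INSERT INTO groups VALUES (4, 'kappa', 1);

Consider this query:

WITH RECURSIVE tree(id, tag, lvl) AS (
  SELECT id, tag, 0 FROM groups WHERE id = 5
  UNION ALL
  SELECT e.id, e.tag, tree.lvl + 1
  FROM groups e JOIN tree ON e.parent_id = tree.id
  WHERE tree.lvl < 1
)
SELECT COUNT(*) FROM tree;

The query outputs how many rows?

Base: id=5 (delta) at lvl 0.
Iteration 1: rows with parent_id in {5} -> sigma (id 6, lvl 1), iota (id 7, lvl 1).
Iteration 2: lvl < 1 fails for all current rows; recursion stops.
Total rows emitted: 3.

3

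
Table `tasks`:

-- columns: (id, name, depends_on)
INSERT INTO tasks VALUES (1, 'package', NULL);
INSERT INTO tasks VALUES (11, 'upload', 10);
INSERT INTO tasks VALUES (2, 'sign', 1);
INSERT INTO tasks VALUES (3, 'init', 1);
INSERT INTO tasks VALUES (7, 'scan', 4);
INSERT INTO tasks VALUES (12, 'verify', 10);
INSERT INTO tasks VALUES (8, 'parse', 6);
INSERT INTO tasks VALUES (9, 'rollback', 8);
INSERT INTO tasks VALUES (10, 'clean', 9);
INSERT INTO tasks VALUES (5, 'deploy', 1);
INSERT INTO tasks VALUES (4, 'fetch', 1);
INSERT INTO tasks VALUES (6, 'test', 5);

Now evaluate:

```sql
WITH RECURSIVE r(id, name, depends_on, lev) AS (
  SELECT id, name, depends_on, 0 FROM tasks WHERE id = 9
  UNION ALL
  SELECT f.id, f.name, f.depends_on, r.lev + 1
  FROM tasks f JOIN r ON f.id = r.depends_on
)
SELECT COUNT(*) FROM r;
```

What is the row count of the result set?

5

Base: id=9 (rollback), depends_on=8, lev 0.
Iteration 1: join on id=8 -> parse (id 8, depends_on=6, lev 1).
Iteration 2: join on id=6 -> test (id 6, depends_on=5, lev 2).
Iteration 3: join on id=5 -> deploy (id 5, depends_on=1, lev 3).
Iteration 4: join on id=1 -> package (id 1, depends_on=NULL, lev 4).
Iteration 5: depends_on is NULL; no match; recursion stops.
Total rows emitted: 5.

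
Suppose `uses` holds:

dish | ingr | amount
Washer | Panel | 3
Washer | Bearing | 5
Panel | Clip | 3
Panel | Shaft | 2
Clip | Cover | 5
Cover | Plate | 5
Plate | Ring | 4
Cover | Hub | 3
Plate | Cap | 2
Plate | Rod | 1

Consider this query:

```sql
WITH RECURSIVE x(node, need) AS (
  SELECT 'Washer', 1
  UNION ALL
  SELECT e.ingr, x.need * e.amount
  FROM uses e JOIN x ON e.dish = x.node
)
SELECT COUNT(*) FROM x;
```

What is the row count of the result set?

Base: (Washer, need=1).
Iteration 1: components of {Washer} -> Bearing = 1*5 = 5, Panel = 1*3 = 3.
Iteration 2: components of {Bearing,Panel} -> Clip = 3*3 = 9, Shaft = 3*2 = 6.
Iteration 3: components of {Clip,Shaft} -> Cover = 9*5 = 45.
Iteration 4: components of {Cover} -> Hub = 45*3 = 135, Plate = 45*5 = 225.
Iteration 5: components of {Hub,Plate} -> Cap = 225*2 = 450, Ring = 225*4 = 900, Rod = 225*1 = 225.
Iteration 6: no further components; recursion stops.
Total rows emitted: 11.

11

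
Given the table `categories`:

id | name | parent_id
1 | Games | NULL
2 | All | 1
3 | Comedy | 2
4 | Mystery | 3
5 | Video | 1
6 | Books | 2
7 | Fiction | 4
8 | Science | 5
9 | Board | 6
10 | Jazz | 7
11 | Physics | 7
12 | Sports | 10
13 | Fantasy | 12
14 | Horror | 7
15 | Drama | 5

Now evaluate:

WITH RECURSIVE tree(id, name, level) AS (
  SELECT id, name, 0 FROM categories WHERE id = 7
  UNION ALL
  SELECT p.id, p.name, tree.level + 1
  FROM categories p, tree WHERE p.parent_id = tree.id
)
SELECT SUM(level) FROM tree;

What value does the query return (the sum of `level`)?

Base: id=7 (Fiction) at level 0.
Iteration 1: rows with parent_id in {7} -> Jazz (id 10, level 1), Physics (id 11, level 1), Horror (id 14, level 1).
Iteration 2: rows with parent_id in {10,11,14} -> Sports (id 12, level 2).
Iteration 3: rows with parent_id in {12} -> Fantasy (id 13, level 3).
Iteration 4: no rows with parent_id in {13}; recursion stops.
SUM(level) = 0 + 1 + 1 + 1 + 2 + 3 = 8.

8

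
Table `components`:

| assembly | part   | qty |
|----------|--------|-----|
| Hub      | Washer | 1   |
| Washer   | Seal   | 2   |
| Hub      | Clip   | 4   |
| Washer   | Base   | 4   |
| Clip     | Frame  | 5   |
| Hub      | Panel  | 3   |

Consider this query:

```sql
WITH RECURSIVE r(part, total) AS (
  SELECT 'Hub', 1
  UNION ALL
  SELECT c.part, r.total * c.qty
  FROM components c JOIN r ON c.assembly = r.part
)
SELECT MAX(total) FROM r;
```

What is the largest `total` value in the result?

Base: (Hub, total=1).
Iteration 1: components of {Hub} -> Clip = 1*4 = 4, Panel = 1*3 = 3, Washer = 1*1 = 1.
Iteration 2: components of {Clip,Panel,Washer} -> Base = 1*4 = 4, Frame = 4*5 = 20, Seal = 1*2 = 2.
Iteration 3: no further components; recursion stops.
total values: 1, 1, 3, 4, 4, 2, 20; the maximum is 20.

20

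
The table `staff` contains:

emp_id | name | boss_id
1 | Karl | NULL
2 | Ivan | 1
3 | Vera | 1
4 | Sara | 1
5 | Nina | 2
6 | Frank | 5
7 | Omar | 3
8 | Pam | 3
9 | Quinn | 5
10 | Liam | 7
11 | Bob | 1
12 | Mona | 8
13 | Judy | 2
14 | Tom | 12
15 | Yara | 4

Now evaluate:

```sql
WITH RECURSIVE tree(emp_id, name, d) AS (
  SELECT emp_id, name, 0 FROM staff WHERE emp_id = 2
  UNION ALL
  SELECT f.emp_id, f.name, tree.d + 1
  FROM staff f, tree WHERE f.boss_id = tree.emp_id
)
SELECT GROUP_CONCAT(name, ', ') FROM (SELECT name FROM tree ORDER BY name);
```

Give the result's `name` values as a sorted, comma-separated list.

Frank, Ivan, Judy, Nina, Quinn

Base: emp_id=2 (Ivan) at d 0.
Iteration 1: rows with boss_id in {2} -> Nina (id 5, d 1), Judy (id 13, d 1).
Iteration 2: rows with boss_id in {5,13} -> Frank (id 6, d 2), Quinn (id 9, d 2).
Iteration 3: no rows with boss_id in {6,9}; recursion stops.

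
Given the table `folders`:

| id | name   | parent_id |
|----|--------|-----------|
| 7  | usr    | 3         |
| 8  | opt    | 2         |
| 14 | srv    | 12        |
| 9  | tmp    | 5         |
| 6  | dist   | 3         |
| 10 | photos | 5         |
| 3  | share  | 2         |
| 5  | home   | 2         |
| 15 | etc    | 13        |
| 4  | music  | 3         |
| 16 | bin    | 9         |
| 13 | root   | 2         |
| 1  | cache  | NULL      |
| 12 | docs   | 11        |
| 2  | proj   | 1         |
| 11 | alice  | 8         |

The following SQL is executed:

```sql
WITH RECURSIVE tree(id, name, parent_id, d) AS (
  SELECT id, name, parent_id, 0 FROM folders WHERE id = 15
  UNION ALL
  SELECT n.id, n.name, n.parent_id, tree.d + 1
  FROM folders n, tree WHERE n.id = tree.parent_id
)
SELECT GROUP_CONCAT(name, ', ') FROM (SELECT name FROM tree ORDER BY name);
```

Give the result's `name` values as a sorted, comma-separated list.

cache, etc, proj, root

Base: id=15 (etc), parent_id=13, d 0.
Iteration 1: join on id=13 -> root (id 13, parent_id=2, d 1).
Iteration 2: join on id=2 -> proj (id 2, parent_id=1, d 2).
Iteration 3: join on id=1 -> cache (id 1, parent_id=NULL, d 3).
Iteration 4: parent_id is NULL; no match; recursion stops.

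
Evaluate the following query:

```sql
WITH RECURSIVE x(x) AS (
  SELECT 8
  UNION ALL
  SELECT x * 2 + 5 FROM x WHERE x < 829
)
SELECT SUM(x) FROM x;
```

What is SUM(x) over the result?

Base: x=8.
Iteration 1: 8 < 829 holds -> x = 8 * 2 + 5 = 21.
Iteration 2: 21 < 829 holds -> x = 21 * 2 + 5 = 47.
Iteration 3: 47 < 829 holds -> x = 47 * 2 + 5 = 99.
Iteration 4: 99 < 829 holds -> x = 99 * 2 + 5 = 203.
Iteration 5: 203 < 829 holds -> x = 203 * 2 + 5 = 411.
Iteration 6: 411 < 829 holds -> x = 411 * 2 + 5 = 827.
Iteration 7: 827 < 829 holds -> x = 827 * 2 + 5 = 1659.
Iteration 8: 1659 < 829 fails; recursion stops.
SUM(x) = 8 + 21 + 47 + 99 + 203 + 411 + 827 + 1659 = 3275.

3275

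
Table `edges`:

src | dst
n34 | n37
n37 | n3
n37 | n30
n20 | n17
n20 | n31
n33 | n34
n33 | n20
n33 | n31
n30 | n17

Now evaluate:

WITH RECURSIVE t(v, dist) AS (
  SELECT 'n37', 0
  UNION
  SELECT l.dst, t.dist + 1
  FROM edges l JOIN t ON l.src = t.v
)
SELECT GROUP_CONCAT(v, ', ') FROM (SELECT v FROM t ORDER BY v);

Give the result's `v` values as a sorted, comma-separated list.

n17, n3, n30, n37

Base: (n37, dist=0).
Iteration 1: edges from {n37} -> (n3, dist=1), (n30, dist=1).
Iteration 2: edges from {n3,n30} -> (n17, dist=2).
Iteration 3: no outgoing edges from {n17}; recursion stops.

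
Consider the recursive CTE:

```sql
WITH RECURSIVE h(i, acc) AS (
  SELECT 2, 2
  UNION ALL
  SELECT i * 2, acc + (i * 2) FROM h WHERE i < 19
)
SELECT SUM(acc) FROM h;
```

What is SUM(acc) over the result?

114

Base: i=2, acc=2.
Iteration 1: 2 < 19 holds -> i = 2 * 2 = 4, acc = 2 + 4 = 6.
Iteration 2: 4 < 19 holds -> i = 4 * 2 = 8, acc = 6 + 8 = 14.
Iteration 3: 8 < 19 holds -> i = 8 * 2 = 16, acc = 14 + 16 = 30.
Iteration 4: 16 < 19 holds -> i = 16 * 2 = 32, acc = 30 + 32 = 62.
Iteration 5: 32 < 19 fails; recursion stops.
SUM(acc) = 2 + 6 + 14 + 30 + 62 = 114.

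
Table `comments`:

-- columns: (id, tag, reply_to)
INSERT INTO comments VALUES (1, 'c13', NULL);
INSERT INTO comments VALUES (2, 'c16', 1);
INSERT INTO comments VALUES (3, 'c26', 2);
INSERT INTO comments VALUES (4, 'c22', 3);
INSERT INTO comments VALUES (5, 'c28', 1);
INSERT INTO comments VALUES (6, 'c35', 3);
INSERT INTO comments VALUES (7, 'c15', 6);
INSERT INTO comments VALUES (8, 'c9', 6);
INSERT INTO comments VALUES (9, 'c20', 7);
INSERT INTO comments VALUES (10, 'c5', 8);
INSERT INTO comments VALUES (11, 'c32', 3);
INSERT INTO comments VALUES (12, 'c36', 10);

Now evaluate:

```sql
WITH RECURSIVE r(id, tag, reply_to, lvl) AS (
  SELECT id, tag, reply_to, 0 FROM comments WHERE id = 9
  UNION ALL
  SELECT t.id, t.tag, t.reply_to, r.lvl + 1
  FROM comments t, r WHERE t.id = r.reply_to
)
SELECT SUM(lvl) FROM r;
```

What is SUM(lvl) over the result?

Base: id=9 (c20), reply_to=7, lvl 0.
Iteration 1: join on id=7 -> c15 (id 7, reply_to=6, lvl 1).
Iteration 2: join on id=6 -> c35 (id 6, reply_to=3, lvl 2).
Iteration 3: join on id=3 -> c26 (id 3, reply_to=2, lvl 3).
Iteration 4: join on id=2 -> c16 (id 2, reply_to=1, lvl 4).
Iteration 5: join on id=1 -> c13 (id 1, reply_to=NULL, lvl 5).
Iteration 6: reply_to is NULL; no match; recursion stops.
SUM(lvl) = 0 + 1 + 2 + 3 + 4 + 5 = 15.

15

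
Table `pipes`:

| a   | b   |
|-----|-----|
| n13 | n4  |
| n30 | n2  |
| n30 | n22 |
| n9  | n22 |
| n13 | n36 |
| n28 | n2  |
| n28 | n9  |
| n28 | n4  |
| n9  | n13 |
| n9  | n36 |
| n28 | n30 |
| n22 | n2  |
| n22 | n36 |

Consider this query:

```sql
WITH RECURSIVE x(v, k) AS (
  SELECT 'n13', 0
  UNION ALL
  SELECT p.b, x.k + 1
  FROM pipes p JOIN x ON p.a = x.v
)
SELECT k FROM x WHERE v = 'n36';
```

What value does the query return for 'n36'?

1

Base: (n13, k=0).
Iteration 1: edges from {n13} -> (n36, k=1), (n4, k=1).
Iteration 2: no outgoing edges from {n36,n4}; recursion stops.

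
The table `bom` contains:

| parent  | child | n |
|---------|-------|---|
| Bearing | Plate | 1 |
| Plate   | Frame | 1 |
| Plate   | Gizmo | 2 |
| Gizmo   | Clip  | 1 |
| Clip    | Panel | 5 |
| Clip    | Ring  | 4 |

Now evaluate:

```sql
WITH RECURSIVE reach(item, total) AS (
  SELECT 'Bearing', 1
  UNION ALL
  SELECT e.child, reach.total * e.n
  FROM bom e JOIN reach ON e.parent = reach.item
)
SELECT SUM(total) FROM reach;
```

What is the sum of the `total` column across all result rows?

Base: (Bearing, total=1).
Iteration 1: components of {Bearing} -> Plate = 1*1 = 1.
Iteration 2: components of {Plate} -> Frame = 1*1 = 1, Gizmo = 1*2 = 2.
Iteration 3: components of {Frame,Gizmo} -> Clip = 2*1 = 2.
Iteration 4: components of {Clip} -> Panel = 2*5 = 10, Ring = 2*4 = 8.
Iteration 5: no further components; recursion stops.
SUM(total) = 1 + 1 + 1 + 2 + 2 + 10 + 8 = 25.

25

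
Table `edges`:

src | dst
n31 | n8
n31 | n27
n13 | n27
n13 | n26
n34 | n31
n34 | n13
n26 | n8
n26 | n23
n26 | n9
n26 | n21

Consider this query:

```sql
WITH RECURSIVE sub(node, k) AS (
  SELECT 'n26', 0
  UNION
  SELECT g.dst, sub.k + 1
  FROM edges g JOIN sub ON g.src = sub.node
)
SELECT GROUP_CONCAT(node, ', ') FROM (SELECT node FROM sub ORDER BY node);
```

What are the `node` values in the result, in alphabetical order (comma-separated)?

Base: (n26, k=0).
Iteration 1: edges from {n26} -> (n21, k=1), (n23, k=1), (n8, k=1), (n9, k=1).
Iteration 2: no outgoing edges from {n21,n23,n8,n9}; recursion stops.

n21, n23, n26, n8, n9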